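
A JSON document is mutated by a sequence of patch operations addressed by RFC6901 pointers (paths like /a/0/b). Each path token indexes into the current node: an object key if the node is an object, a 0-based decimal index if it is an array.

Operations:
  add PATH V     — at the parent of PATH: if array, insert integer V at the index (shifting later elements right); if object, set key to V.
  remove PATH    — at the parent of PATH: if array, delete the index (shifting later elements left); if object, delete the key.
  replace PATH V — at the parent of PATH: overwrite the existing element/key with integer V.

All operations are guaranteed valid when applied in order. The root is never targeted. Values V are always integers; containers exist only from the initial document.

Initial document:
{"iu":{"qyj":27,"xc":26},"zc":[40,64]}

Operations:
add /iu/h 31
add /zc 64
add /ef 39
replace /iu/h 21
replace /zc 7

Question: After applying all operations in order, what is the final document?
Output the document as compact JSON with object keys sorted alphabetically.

After op 1 (add /iu/h 31): {"iu":{"h":31,"qyj":27,"xc":26},"zc":[40,64]}
After op 2 (add /zc 64): {"iu":{"h":31,"qyj":27,"xc":26},"zc":64}
After op 3 (add /ef 39): {"ef":39,"iu":{"h":31,"qyj":27,"xc":26},"zc":64}
After op 4 (replace /iu/h 21): {"ef":39,"iu":{"h":21,"qyj":27,"xc":26},"zc":64}
After op 5 (replace /zc 7): {"ef":39,"iu":{"h":21,"qyj":27,"xc":26},"zc":7}

Answer: {"ef":39,"iu":{"h":21,"qyj":27,"xc":26},"zc":7}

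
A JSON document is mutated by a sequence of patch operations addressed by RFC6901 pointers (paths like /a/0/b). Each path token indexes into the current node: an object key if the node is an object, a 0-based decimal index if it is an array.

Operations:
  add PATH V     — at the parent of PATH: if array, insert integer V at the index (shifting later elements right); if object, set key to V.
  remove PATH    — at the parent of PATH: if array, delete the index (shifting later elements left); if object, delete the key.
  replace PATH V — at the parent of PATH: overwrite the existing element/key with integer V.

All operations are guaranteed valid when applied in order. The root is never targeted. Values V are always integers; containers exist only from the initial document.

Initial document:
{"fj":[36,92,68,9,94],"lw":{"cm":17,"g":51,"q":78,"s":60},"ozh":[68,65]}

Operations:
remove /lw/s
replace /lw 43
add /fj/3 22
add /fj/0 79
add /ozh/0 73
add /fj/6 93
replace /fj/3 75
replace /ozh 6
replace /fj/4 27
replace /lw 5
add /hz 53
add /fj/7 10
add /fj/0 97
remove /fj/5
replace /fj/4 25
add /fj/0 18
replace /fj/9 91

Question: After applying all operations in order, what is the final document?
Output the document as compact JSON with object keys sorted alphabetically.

Answer: {"fj":[18,97,79,36,92,25,9,93,10,91],"hz":53,"lw":5,"ozh":6}

Derivation:
After op 1 (remove /lw/s): {"fj":[36,92,68,9,94],"lw":{"cm":17,"g":51,"q":78},"ozh":[68,65]}
After op 2 (replace /lw 43): {"fj":[36,92,68,9,94],"lw":43,"ozh":[68,65]}
After op 3 (add /fj/3 22): {"fj":[36,92,68,22,9,94],"lw":43,"ozh":[68,65]}
After op 4 (add /fj/0 79): {"fj":[79,36,92,68,22,9,94],"lw":43,"ozh":[68,65]}
After op 5 (add /ozh/0 73): {"fj":[79,36,92,68,22,9,94],"lw":43,"ozh":[73,68,65]}
After op 6 (add /fj/6 93): {"fj":[79,36,92,68,22,9,93,94],"lw":43,"ozh":[73,68,65]}
After op 7 (replace /fj/3 75): {"fj":[79,36,92,75,22,9,93,94],"lw":43,"ozh":[73,68,65]}
After op 8 (replace /ozh 6): {"fj":[79,36,92,75,22,9,93,94],"lw":43,"ozh":6}
After op 9 (replace /fj/4 27): {"fj":[79,36,92,75,27,9,93,94],"lw":43,"ozh":6}
After op 10 (replace /lw 5): {"fj":[79,36,92,75,27,9,93,94],"lw":5,"ozh":6}
After op 11 (add /hz 53): {"fj":[79,36,92,75,27,9,93,94],"hz":53,"lw":5,"ozh":6}
After op 12 (add /fj/7 10): {"fj":[79,36,92,75,27,9,93,10,94],"hz":53,"lw":5,"ozh":6}
After op 13 (add /fj/0 97): {"fj":[97,79,36,92,75,27,9,93,10,94],"hz":53,"lw":5,"ozh":6}
After op 14 (remove /fj/5): {"fj":[97,79,36,92,75,9,93,10,94],"hz":53,"lw":5,"ozh":6}
After op 15 (replace /fj/4 25): {"fj":[97,79,36,92,25,9,93,10,94],"hz":53,"lw":5,"ozh":6}
After op 16 (add /fj/0 18): {"fj":[18,97,79,36,92,25,9,93,10,94],"hz":53,"lw":5,"ozh":6}
After op 17 (replace /fj/9 91): {"fj":[18,97,79,36,92,25,9,93,10,91],"hz":53,"lw":5,"ozh":6}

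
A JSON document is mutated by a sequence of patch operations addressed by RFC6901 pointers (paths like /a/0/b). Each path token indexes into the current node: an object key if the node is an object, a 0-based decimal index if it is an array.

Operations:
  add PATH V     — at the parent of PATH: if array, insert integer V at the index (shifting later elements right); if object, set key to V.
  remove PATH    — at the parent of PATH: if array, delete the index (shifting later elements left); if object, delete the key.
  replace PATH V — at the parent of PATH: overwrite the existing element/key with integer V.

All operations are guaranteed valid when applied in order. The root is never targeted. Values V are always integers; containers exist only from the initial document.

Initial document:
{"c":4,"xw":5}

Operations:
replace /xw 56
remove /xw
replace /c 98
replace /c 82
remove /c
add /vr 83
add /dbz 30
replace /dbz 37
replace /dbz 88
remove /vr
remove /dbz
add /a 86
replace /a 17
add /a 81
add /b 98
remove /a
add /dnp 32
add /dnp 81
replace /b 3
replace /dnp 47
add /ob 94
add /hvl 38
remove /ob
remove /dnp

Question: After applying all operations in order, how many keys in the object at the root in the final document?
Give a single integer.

After op 1 (replace /xw 56): {"c":4,"xw":56}
After op 2 (remove /xw): {"c":4}
After op 3 (replace /c 98): {"c":98}
After op 4 (replace /c 82): {"c":82}
After op 5 (remove /c): {}
After op 6 (add /vr 83): {"vr":83}
After op 7 (add /dbz 30): {"dbz":30,"vr":83}
After op 8 (replace /dbz 37): {"dbz":37,"vr":83}
After op 9 (replace /dbz 88): {"dbz":88,"vr":83}
After op 10 (remove /vr): {"dbz":88}
After op 11 (remove /dbz): {}
After op 12 (add /a 86): {"a":86}
After op 13 (replace /a 17): {"a":17}
After op 14 (add /a 81): {"a":81}
After op 15 (add /b 98): {"a":81,"b":98}
After op 16 (remove /a): {"b":98}
After op 17 (add /dnp 32): {"b":98,"dnp":32}
After op 18 (add /dnp 81): {"b":98,"dnp":81}
After op 19 (replace /b 3): {"b":3,"dnp":81}
After op 20 (replace /dnp 47): {"b":3,"dnp":47}
After op 21 (add /ob 94): {"b":3,"dnp":47,"ob":94}
After op 22 (add /hvl 38): {"b":3,"dnp":47,"hvl":38,"ob":94}
After op 23 (remove /ob): {"b":3,"dnp":47,"hvl":38}
After op 24 (remove /dnp): {"b":3,"hvl":38}
Size at the root: 2

Answer: 2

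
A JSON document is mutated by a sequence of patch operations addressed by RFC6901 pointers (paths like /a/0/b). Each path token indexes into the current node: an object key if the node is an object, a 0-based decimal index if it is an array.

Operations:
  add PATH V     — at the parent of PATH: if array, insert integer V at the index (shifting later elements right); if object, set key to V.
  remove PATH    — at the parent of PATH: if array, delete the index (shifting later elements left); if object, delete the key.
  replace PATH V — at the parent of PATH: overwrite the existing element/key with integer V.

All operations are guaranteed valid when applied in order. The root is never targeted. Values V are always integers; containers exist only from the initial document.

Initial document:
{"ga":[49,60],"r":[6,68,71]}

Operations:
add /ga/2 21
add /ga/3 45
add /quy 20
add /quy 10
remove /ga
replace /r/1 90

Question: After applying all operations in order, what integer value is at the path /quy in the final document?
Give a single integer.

After op 1 (add /ga/2 21): {"ga":[49,60,21],"r":[6,68,71]}
After op 2 (add /ga/3 45): {"ga":[49,60,21,45],"r":[6,68,71]}
After op 3 (add /quy 20): {"ga":[49,60,21,45],"quy":20,"r":[6,68,71]}
After op 4 (add /quy 10): {"ga":[49,60,21,45],"quy":10,"r":[6,68,71]}
After op 5 (remove /ga): {"quy":10,"r":[6,68,71]}
After op 6 (replace /r/1 90): {"quy":10,"r":[6,90,71]}
Value at /quy: 10

Answer: 10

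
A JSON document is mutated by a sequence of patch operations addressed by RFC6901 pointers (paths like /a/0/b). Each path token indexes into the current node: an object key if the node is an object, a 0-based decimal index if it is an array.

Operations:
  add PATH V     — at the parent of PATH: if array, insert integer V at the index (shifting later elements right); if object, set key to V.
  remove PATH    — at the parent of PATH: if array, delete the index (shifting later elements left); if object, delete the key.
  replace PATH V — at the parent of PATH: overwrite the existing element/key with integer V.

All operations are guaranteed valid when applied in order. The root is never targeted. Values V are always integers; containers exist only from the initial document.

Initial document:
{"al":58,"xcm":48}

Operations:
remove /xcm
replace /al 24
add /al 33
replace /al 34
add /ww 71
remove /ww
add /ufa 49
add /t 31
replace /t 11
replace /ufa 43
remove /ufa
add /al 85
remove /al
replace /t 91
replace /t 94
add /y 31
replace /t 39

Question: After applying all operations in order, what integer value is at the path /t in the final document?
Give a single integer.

After op 1 (remove /xcm): {"al":58}
After op 2 (replace /al 24): {"al":24}
After op 3 (add /al 33): {"al":33}
After op 4 (replace /al 34): {"al":34}
After op 5 (add /ww 71): {"al":34,"ww":71}
After op 6 (remove /ww): {"al":34}
After op 7 (add /ufa 49): {"al":34,"ufa":49}
After op 8 (add /t 31): {"al":34,"t":31,"ufa":49}
After op 9 (replace /t 11): {"al":34,"t":11,"ufa":49}
After op 10 (replace /ufa 43): {"al":34,"t":11,"ufa":43}
After op 11 (remove /ufa): {"al":34,"t":11}
After op 12 (add /al 85): {"al":85,"t":11}
After op 13 (remove /al): {"t":11}
After op 14 (replace /t 91): {"t":91}
After op 15 (replace /t 94): {"t":94}
After op 16 (add /y 31): {"t":94,"y":31}
After op 17 (replace /t 39): {"t":39,"y":31}
Value at /t: 39

Answer: 39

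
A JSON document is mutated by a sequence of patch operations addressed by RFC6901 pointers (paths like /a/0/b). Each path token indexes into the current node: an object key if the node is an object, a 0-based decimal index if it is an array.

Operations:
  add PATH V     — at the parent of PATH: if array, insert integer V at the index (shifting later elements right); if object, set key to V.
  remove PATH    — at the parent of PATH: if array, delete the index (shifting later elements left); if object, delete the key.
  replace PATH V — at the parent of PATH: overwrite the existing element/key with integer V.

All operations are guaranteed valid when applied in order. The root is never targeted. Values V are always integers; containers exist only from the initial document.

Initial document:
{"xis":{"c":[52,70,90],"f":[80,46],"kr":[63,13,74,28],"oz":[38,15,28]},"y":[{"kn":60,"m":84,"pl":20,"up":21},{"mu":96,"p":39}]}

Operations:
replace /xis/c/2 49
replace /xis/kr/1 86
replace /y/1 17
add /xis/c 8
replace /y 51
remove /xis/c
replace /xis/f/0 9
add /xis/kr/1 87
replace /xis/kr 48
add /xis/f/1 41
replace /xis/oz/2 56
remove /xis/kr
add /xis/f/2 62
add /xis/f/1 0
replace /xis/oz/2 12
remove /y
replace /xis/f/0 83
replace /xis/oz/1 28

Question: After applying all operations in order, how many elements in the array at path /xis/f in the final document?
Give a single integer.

After op 1 (replace /xis/c/2 49): {"xis":{"c":[52,70,49],"f":[80,46],"kr":[63,13,74,28],"oz":[38,15,28]},"y":[{"kn":60,"m":84,"pl":20,"up":21},{"mu":96,"p":39}]}
After op 2 (replace /xis/kr/1 86): {"xis":{"c":[52,70,49],"f":[80,46],"kr":[63,86,74,28],"oz":[38,15,28]},"y":[{"kn":60,"m":84,"pl":20,"up":21},{"mu":96,"p":39}]}
After op 3 (replace /y/1 17): {"xis":{"c":[52,70,49],"f":[80,46],"kr":[63,86,74,28],"oz":[38,15,28]},"y":[{"kn":60,"m":84,"pl":20,"up":21},17]}
After op 4 (add /xis/c 8): {"xis":{"c":8,"f":[80,46],"kr":[63,86,74,28],"oz":[38,15,28]},"y":[{"kn":60,"m":84,"pl":20,"up":21},17]}
After op 5 (replace /y 51): {"xis":{"c":8,"f":[80,46],"kr":[63,86,74,28],"oz":[38,15,28]},"y":51}
After op 6 (remove /xis/c): {"xis":{"f":[80,46],"kr":[63,86,74,28],"oz":[38,15,28]},"y":51}
After op 7 (replace /xis/f/0 9): {"xis":{"f":[9,46],"kr":[63,86,74,28],"oz":[38,15,28]},"y":51}
After op 8 (add /xis/kr/1 87): {"xis":{"f":[9,46],"kr":[63,87,86,74,28],"oz":[38,15,28]},"y":51}
After op 9 (replace /xis/kr 48): {"xis":{"f":[9,46],"kr":48,"oz":[38,15,28]},"y":51}
After op 10 (add /xis/f/1 41): {"xis":{"f":[9,41,46],"kr":48,"oz":[38,15,28]},"y":51}
After op 11 (replace /xis/oz/2 56): {"xis":{"f":[9,41,46],"kr":48,"oz":[38,15,56]},"y":51}
After op 12 (remove /xis/kr): {"xis":{"f":[9,41,46],"oz":[38,15,56]},"y":51}
After op 13 (add /xis/f/2 62): {"xis":{"f":[9,41,62,46],"oz":[38,15,56]},"y":51}
After op 14 (add /xis/f/1 0): {"xis":{"f":[9,0,41,62,46],"oz":[38,15,56]},"y":51}
After op 15 (replace /xis/oz/2 12): {"xis":{"f":[9,0,41,62,46],"oz":[38,15,12]},"y":51}
After op 16 (remove /y): {"xis":{"f":[9,0,41,62,46],"oz":[38,15,12]}}
After op 17 (replace /xis/f/0 83): {"xis":{"f":[83,0,41,62,46],"oz":[38,15,12]}}
After op 18 (replace /xis/oz/1 28): {"xis":{"f":[83,0,41,62,46],"oz":[38,28,12]}}
Size at path /xis/f: 5

Answer: 5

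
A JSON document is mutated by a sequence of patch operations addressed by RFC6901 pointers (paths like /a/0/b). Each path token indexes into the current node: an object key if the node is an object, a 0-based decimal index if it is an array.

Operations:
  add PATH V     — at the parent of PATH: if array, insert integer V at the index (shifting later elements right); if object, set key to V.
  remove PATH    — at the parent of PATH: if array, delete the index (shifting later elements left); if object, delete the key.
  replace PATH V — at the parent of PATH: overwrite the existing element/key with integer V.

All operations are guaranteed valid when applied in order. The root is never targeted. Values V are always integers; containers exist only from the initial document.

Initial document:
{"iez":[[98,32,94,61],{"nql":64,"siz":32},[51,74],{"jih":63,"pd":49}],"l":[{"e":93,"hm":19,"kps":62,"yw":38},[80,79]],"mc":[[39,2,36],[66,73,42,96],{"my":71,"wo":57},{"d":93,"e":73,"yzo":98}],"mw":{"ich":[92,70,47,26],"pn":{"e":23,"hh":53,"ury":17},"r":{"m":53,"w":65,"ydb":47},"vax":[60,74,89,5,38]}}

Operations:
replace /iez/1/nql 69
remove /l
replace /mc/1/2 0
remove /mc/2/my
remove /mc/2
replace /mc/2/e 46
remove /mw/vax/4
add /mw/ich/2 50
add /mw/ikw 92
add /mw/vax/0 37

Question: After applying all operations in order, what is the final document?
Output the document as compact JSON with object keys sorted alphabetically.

After op 1 (replace /iez/1/nql 69): {"iez":[[98,32,94,61],{"nql":69,"siz":32},[51,74],{"jih":63,"pd":49}],"l":[{"e":93,"hm":19,"kps":62,"yw":38},[80,79]],"mc":[[39,2,36],[66,73,42,96],{"my":71,"wo":57},{"d":93,"e":73,"yzo":98}],"mw":{"ich":[92,70,47,26],"pn":{"e":23,"hh":53,"ury":17},"r":{"m":53,"w":65,"ydb":47},"vax":[60,74,89,5,38]}}
After op 2 (remove /l): {"iez":[[98,32,94,61],{"nql":69,"siz":32},[51,74],{"jih":63,"pd":49}],"mc":[[39,2,36],[66,73,42,96],{"my":71,"wo":57},{"d":93,"e":73,"yzo":98}],"mw":{"ich":[92,70,47,26],"pn":{"e":23,"hh":53,"ury":17},"r":{"m":53,"w":65,"ydb":47},"vax":[60,74,89,5,38]}}
After op 3 (replace /mc/1/2 0): {"iez":[[98,32,94,61],{"nql":69,"siz":32},[51,74],{"jih":63,"pd":49}],"mc":[[39,2,36],[66,73,0,96],{"my":71,"wo":57},{"d":93,"e":73,"yzo":98}],"mw":{"ich":[92,70,47,26],"pn":{"e":23,"hh":53,"ury":17},"r":{"m":53,"w":65,"ydb":47},"vax":[60,74,89,5,38]}}
After op 4 (remove /mc/2/my): {"iez":[[98,32,94,61],{"nql":69,"siz":32},[51,74],{"jih":63,"pd":49}],"mc":[[39,2,36],[66,73,0,96],{"wo":57},{"d":93,"e":73,"yzo":98}],"mw":{"ich":[92,70,47,26],"pn":{"e":23,"hh":53,"ury":17},"r":{"m":53,"w":65,"ydb":47},"vax":[60,74,89,5,38]}}
After op 5 (remove /mc/2): {"iez":[[98,32,94,61],{"nql":69,"siz":32},[51,74],{"jih":63,"pd":49}],"mc":[[39,2,36],[66,73,0,96],{"d":93,"e":73,"yzo":98}],"mw":{"ich":[92,70,47,26],"pn":{"e":23,"hh":53,"ury":17},"r":{"m":53,"w":65,"ydb":47},"vax":[60,74,89,5,38]}}
After op 6 (replace /mc/2/e 46): {"iez":[[98,32,94,61],{"nql":69,"siz":32},[51,74],{"jih":63,"pd":49}],"mc":[[39,2,36],[66,73,0,96],{"d":93,"e":46,"yzo":98}],"mw":{"ich":[92,70,47,26],"pn":{"e":23,"hh":53,"ury":17},"r":{"m":53,"w":65,"ydb":47},"vax":[60,74,89,5,38]}}
After op 7 (remove /mw/vax/4): {"iez":[[98,32,94,61],{"nql":69,"siz":32},[51,74],{"jih":63,"pd":49}],"mc":[[39,2,36],[66,73,0,96],{"d":93,"e":46,"yzo":98}],"mw":{"ich":[92,70,47,26],"pn":{"e":23,"hh":53,"ury":17},"r":{"m":53,"w":65,"ydb":47},"vax":[60,74,89,5]}}
After op 8 (add /mw/ich/2 50): {"iez":[[98,32,94,61],{"nql":69,"siz":32},[51,74],{"jih":63,"pd":49}],"mc":[[39,2,36],[66,73,0,96],{"d":93,"e":46,"yzo":98}],"mw":{"ich":[92,70,50,47,26],"pn":{"e":23,"hh":53,"ury":17},"r":{"m":53,"w":65,"ydb":47},"vax":[60,74,89,5]}}
After op 9 (add /mw/ikw 92): {"iez":[[98,32,94,61],{"nql":69,"siz":32},[51,74],{"jih":63,"pd":49}],"mc":[[39,2,36],[66,73,0,96],{"d":93,"e":46,"yzo":98}],"mw":{"ich":[92,70,50,47,26],"ikw":92,"pn":{"e":23,"hh":53,"ury":17},"r":{"m":53,"w":65,"ydb":47},"vax":[60,74,89,5]}}
After op 10 (add /mw/vax/0 37): {"iez":[[98,32,94,61],{"nql":69,"siz":32},[51,74],{"jih":63,"pd":49}],"mc":[[39,2,36],[66,73,0,96],{"d":93,"e":46,"yzo":98}],"mw":{"ich":[92,70,50,47,26],"ikw":92,"pn":{"e":23,"hh":53,"ury":17},"r":{"m":53,"w":65,"ydb":47},"vax":[37,60,74,89,5]}}

Answer: {"iez":[[98,32,94,61],{"nql":69,"siz":32},[51,74],{"jih":63,"pd":49}],"mc":[[39,2,36],[66,73,0,96],{"d":93,"e":46,"yzo":98}],"mw":{"ich":[92,70,50,47,26],"ikw":92,"pn":{"e":23,"hh":53,"ury":17},"r":{"m":53,"w":65,"ydb":47},"vax":[37,60,74,89,5]}}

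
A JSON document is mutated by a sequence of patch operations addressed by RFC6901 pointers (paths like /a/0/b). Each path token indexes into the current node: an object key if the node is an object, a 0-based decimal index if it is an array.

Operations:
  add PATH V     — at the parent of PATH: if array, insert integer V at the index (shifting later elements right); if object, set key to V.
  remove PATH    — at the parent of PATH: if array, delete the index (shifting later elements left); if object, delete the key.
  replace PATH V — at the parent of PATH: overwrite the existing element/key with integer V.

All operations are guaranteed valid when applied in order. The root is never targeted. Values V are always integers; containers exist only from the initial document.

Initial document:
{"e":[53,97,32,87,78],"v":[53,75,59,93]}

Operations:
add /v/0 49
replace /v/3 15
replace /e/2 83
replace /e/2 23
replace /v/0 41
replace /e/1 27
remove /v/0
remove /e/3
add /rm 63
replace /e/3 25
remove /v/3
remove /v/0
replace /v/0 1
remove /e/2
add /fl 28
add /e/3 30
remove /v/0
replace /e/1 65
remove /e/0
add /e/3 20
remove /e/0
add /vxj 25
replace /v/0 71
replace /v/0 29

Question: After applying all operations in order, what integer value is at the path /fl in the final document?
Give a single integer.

Answer: 28

Derivation:
After op 1 (add /v/0 49): {"e":[53,97,32,87,78],"v":[49,53,75,59,93]}
After op 2 (replace /v/3 15): {"e":[53,97,32,87,78],"v":[49,53,75,15,93]}
After op 3 (replace /e/2 83): {"e":[53,97,83,87,78],"v":[49,53,75,15,93]}
After op 4 (replace /e/2 23): {"e":[53,97,23,87,78],"v":[49,53,75,15,93]}
After op 5 (replace /v/0 41): {"e":[53,97,23,87,78],"v":[41,53,75,15,93]}
After op 6 (replace /e/1 27): {"e":[53,27,23,87,78],"v":[41,53,75,15,93]}
After op 7 (remove /v/0): {"e":[53,27,23,87,78],"v":[53,75,15,93]}
After op 8 (remove /e/3): {"e":[53,27,23,78],"v":[53,75,15,93]}
After op 9 (add /rm 63): {"e":[53,27,23,78],"rm":63,"v":[53,75,15,93]}
After op 10 (replace /e/3 25): {"e":[53,27,23,25],"rm":63,"v":[53,75,15,93]}
After op 11 (remove /v/3): {"e":[53,27,23,25],"rm":63,"v":[53,75,15]}
After op 12 (remove /v/0): {"e":[53,27,23,25],"rm":63,"v":[75,15]}
After op 13 (replace /v/0 1): {"e":[53,27,23,25],"rm":63,"v":[1,15]}
After op 14 (remove /e/2): {"e":[53,27,25],"rm":63,"v":[1,15]}
After op 15 (add /fl 28): {"e":[53,27,25],"fl":28,"rm":63,"v":[1,15]}
After op 16 (add /e/3 30): {"e":[53,27,25,30],"fl":28,"rm":63,"v":[1,15]}
After op 17 (remove /v/0): {"e":[53,27,25,30],"fl":28,"rm":63,"v":[15]}
After op 18 (replace /e/1 65): {"e":[53,65,25,30],"fl":28,"rm":63,"v":[15]}
After op 19 (remove /e/0): {"e":[65,25,30],"fl":28,"rm":63,"v":[15]}
After op 20 (add /e/3 20): {"e":[65,25,30,20],"fl":28,"rm":63,"v":[15]}
After op 21 (remove /e/0): {"e":[25,30,20],"fl":28,"rm":63,"v":[15]}
After op 22 (add /vxj 25): {"e":[25,30,20],"fl":28,"rm":63,"v":[15],"vxj":25}
After op 23 (replace /v/0 71): {"e":[25,30,20],"fl":28,"rm":63,"v":[71],"vxj":25}
After op 24 (replace /v/0 29): {"e":[25,30,20],"fl":28,"rm":63,"v":[29],"vxj":25}
Value at /fl: 28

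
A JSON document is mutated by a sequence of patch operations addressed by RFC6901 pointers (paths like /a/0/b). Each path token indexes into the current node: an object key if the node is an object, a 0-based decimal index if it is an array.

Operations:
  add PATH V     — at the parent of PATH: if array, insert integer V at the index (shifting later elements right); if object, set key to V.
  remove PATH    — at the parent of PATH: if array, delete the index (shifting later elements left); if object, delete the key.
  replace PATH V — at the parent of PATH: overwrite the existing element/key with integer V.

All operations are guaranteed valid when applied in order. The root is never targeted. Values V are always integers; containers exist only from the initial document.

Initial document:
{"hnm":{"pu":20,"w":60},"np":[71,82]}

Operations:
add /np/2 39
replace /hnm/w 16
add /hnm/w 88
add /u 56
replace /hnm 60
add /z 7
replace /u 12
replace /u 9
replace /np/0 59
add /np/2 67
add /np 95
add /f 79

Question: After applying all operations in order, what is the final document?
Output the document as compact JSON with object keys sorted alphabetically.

After op 1 (add /np/2 39): {"hnm":{"pu":20,"w":60},"np":[71,82,39]}
After op 2 (replace /hnm/w 16): {"hnm":{"pu":20,"w":16},"np":[71,82,39]}
After op 3 (add /hnm/w 88): {"hnm":{"pu":20,"w":88},"np":[71,82,39]}
After op 4 (add /u 56): {"hnm":{"pu":20,"w":88},"np":[71,82,39],"u":56}
After op 5 (replace /hnm 60): {"hnm":60,"np":[71,82,39],"u":56}
After op 6 (add /z 7): {"hnm":60,"np":[71,82,39],"u":56,"z":7}
After op 7 (replace /u 12): {"hnm":60,"np":[71,82,39],"u":12,"z":7}
After op 8 (replace /u 9): {"hnm":60,"np":[71,82,39],"u":9,"z":7}
After op 9 (replace /np/0 59): {"hnm":60,"np":[59,82,39],"u":9,"z":7}
After op 10 (add /np/2 67): {"hnm":60,"np":[59,82,67,39],"u":9,"z":7}
After op 11 (add /np 95): {"hnm":60,"np":95,"u":9,"z":7}
After op 12 (add /f 79): {"f":79,"hnm":60,"np":95,"u":9,"z":7}

Answer: {"f":79,"hnm":60,"np":95,"u":9,"z":7}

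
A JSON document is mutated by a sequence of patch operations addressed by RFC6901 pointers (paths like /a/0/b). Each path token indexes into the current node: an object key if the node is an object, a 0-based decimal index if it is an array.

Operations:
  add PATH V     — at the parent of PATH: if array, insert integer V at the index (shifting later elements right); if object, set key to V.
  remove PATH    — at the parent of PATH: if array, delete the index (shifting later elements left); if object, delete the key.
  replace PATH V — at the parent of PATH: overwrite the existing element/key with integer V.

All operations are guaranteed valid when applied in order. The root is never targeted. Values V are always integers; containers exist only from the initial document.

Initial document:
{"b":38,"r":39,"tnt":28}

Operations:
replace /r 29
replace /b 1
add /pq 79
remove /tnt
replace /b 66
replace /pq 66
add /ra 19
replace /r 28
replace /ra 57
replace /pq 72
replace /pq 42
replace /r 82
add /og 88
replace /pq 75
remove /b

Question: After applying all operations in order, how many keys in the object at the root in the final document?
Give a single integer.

Answer: 4

Derivation:
After op 1 (replace /r 29): {"b":38,"r":29,"tnt":28}
After op 2 (replace /b 1): {"b":1,"r":29,"tnt":28}
After op 3 (add /pq 79): {"b":1,"pq":79,"r":29,"tnt":28}
After op 4 (remove /tnt): {"b":1,"pq":79,"r":29}
After op 5 (replace /b 66): {"b":66,"pq":79,"r":29}
After op 6 (replace /pq 66): {"b":66,"pq":66,"r":29}
After op 7 (add /ra 19): {"b":66,"pq":66,"r":29,"ra":19}
After op 8 (replace /r 28): {"b":66,"pq":66,"r":28,"ra":19}
After op 9 (replace /ra 57): {"b":66,"pq":66,"r":28,"ra":57}
After op 10 (replace /pq 72): {"b":66,"pq":72,"r":28,"ra":57}
After op 11 (replace /pq 42): {"b":66,"pq":42,"r":28,"ra":57}
After op 12 (replace /r 82): {"b":66,"pq":42,"r":82,"ra":57}
After op 13 (add /og 88): {"b":66,"og":88,"pq":42,"r":82,"ra":57}
After op 14 (replace /pq 75): {"b":66,"og":88,"pq":75,"r":82,"ra":57}
After op 15 (remove /b): {"og":88,"pq":75,"r":82,"ra":57}
Size at the root: 4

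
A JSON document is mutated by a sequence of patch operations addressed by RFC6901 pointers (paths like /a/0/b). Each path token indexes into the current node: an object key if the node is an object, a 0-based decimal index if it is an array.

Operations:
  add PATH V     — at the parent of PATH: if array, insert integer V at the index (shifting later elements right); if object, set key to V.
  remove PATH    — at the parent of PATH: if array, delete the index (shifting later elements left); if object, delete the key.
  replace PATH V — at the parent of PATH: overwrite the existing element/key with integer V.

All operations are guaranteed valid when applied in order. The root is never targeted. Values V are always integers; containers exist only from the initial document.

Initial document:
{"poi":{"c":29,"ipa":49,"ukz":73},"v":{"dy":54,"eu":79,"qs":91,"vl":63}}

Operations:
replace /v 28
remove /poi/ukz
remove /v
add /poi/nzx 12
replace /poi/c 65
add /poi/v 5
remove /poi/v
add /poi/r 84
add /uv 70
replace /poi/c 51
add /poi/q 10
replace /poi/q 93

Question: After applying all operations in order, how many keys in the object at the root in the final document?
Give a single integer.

After op 1 (replace /v 28): {"poi":{"c":29,"ipa":49,"ukz":73},"v":28}
After op 2 (remove /poi/ukz): {"poi":{"c":29,"ipa":49},"v":28}
After op 3 (remove /v): {"poi":{"c":29,"ipa":49}}
After op 4 (add /poi/nzx 12): {"poi":{"c":29,"ipa":49,"nzx":12}}
After op 5 (replace /poi/c 65): {"poi":{"c":65,"ipa":49,"nzx":12}}
After op 6 (add /poi/v 5): {"poi":{"c":65,"ipa":49,"nzx":12,"v":5}}
After op 7 (remove /poi/v): {"poi":{"c":65,"ipa":49,"nzx":12}}
After op 8 (add /poi/r 84): {"poi":{"c":65,"ipa":49,"nzx":12,"r":84}}
After op 9 (add /uv 70): {"poi":{"c":65,"ipa":49,"nzx":12,"r":84},"uv":70}
After op 10 (replace /poi/c 51): {"poi":{"c":51,"ipa":49,"nzx":12,"r":84},"uv":70}
After op 11 (add /poi/q 10): {"poi":{"c":51,"ipa":49,"nzx":12,"q":10,"r":84},"uv":70}
After op 12 (replace /poi/q 93): {"poi":{"c":51,"ipa":49,"nzx":12,"q":93,"r":84},"uv":70}
Size at the root: 2

Answer: 2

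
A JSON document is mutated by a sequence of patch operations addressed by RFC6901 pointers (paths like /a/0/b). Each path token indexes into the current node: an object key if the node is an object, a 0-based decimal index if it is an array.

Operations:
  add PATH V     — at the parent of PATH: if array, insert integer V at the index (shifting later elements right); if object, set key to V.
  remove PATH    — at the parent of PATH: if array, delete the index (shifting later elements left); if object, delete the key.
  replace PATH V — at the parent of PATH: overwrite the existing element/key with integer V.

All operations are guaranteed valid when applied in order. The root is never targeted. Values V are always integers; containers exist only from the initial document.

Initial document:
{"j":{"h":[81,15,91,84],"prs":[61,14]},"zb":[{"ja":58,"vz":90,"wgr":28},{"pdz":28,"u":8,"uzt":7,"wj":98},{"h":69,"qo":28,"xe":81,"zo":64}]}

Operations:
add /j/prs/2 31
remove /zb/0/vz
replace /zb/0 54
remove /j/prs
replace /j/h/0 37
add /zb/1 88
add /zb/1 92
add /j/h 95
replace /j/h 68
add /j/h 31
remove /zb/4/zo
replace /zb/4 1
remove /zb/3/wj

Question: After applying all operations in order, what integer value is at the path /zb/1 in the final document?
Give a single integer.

After op 1 (add /j/prs/2 31): {"j":{"h":[81,15,91,84],"prs":[61,14,31]},"zb":[{"ja":58,"vz":90,"wgr":28},{"pdz":28,"u":8,"uzt":7,"wj":98},{"h":69,"qo":28,"xe":81,"zo":64}]}
After op 2 (remove /zb/0/vz): {"j":{"h":[81,15,91,84],"prs":[61,14,31]},"zb":[{"ja":58,"wgr":28},{"pdz":28,"u":8,"uzt":7,"wj":98},{"h":69,"qo":28,"xe":81,"zo":64}]}
After op 3 (replace /zb/0 54): {"j":{"h":[81,15,91,84],"prs":[61,14,31]},"zb":[54,{"pdz":28,"u":8,"uzt":7,"wj":98},{"h":69,"qo":28,"xe":81,"zo":64}]}
After op 4 (remove /j/prs): {"j":{"h":[81,15,91,84]},"zb":[54,{"pdz":28,"u":8,"uzt":7,"wj":98},{"h":69,"qo":28,"xe":81,"zo":64}]}
After op 5 (replace /j/h/0 37): {"j":{"h":[37,15,91,84]},"zb":[54,{"pdz":28,"u":8,"uzt":7,"wj":98},{"h":69,"qo":28,"xe":81,"zo":64}]}
After op 6 (add /zb/1 88): {"j":{"h":[37,15,91,84]},"zb":[54,88,{"pdz":28,"u":8,"uzt":7,"wj":98},{"h":69,"qo":28,"xe":81,"zo":64}]}
After op 7 (add /zb/1 92): {"j":{"h":[37,15,91,84]},"zb":[54,92,88,{"pdz":28,"u":8,"uzt":7,"wj":98},{"h":69,"qo":28,"xe":81,"zo":64}]}
After op 8 (add /j/h 95): {"j":{"h":95},"zb":[54,92,88,{"pdz":28,"u":8,"uzt":7,"wj":98},{"h":69,"qo":28,"xe":81,"zo":64}]}
After op 9 (replace /j/h 68): {"j":{"h":68},"zb":[54,92,88,{"pdz":28,"u":8,"uzt":7,"wj":98},{"h":69,"qo":28,"xe":81,"zo":64}]}
After op 10 (add /j/h 31): {"j":{"h":31},"zb":[54,92,88,{"pdz":28,"u":8,"uzt":7,"wj":98},{"h":69,"qo":28,"xe":81,"zo":64}]}
After op 11 (remove /zb/4/zo): {"j":{"h":31},"zb":[54,92,88,{"pdz":28,"u":8,"uzt":7,"wj":98},{"h":69,"qo":28,"xe":81}]}
After op 12 (replace /zb/4 1): {"j":{"h":31},"zb":[54,92,88,{"pdz":28,"u":8,"uzt":7,"wj":98},1]}
After op 13 (remove /zb/3/wj): {"j":{"h":31},"zb":[54,92,88,{"pdz":28,"u":8,"uzt":7},1]}
Value at /zb/1: 92

Answer: 92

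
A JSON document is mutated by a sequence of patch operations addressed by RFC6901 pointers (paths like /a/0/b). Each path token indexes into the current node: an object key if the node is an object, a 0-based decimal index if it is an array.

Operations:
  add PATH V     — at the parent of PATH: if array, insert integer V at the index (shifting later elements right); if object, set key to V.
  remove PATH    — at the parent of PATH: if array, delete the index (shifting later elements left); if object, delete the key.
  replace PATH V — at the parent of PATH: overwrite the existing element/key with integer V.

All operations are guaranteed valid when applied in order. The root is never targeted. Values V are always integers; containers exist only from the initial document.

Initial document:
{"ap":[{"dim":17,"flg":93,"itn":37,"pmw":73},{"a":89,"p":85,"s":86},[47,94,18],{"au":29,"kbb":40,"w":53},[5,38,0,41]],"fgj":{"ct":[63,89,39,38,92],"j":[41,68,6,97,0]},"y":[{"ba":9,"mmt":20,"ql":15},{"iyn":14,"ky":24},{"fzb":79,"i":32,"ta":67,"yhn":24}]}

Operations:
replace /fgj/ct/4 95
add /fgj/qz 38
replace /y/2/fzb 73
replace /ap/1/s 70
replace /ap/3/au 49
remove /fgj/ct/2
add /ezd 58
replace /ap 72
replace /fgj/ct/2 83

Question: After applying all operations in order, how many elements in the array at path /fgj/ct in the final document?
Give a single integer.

Answer: 4

Derivation:
After op 1 (replace /fgj/ct/4 95): {"ap":[{"dim":17,"flg":93,"itn":37,"pmw":73},{"a":89,"p":85,"s":86},[47,94,18],{"au":29,"kbb":40,"w":53},[5,38,0,41]],"fgj":{"ct":[63,89,39,38,95],"j":[41,68,6,97,0]},"y":[{"ba":9,"mmt":20,"ql":15},{"iyn":14,"ky":24},{"fzb":79,"i":32,"ta":67,"yhn":24}]}
After op 2 (add /fgj/qz 38): {"ap":[{"dim":17,"flg":93,"itn":37,"pmw":73},{"a":89,"p":85,"s":86},[47,94,18],{"au":29,"kbb":40,"w":53},[5,38,0,41]],"fgj":{"ct":[63,89,39,38,95],"j":[41,68,6,97,0],"qz":38},"y":[{"ba":9,"mmt":20,"ql":15},{"iyn":14,"ky":24},{"fzb":79,"i":32,"ta":67,"yhn":24}]}
After op 3 (replace /y/2/fzb 73): {"ap":[{"dim":17,"flg":93,"itn":37,"pmw":73},{"a":89,"p":85,"s":86},[47,94,18],{"au":29,"kbb":40,"w":53},[5,38,0,41]],"fgj":{"ct":[63,89,39,38,95],"j":[41,68,6,97,0],"qz":38},"y":[{"ba":9,"mmt":20,"ql":15},{"iyn":14,"ky":24},{"fzb":73,"i":32,"ta":67,"yhn":24}]}
After op 4 (replace /ap/1/s 70): {"ap":[{"dim":17,"flg":93,"itn":37,"pmw":73},{"a":89,"p":85,"s":70},[47,94,18],{"au":29,"kbb":40,"w":53},[5,38,0,41]],"fgj":{"ct":[63,89,39,38,95],"j":[41,68,6,97,0],"qz":38},"y":[{"ba":9,"mmt":20,"ql":15},{"iyn":14,"ky":24},{"fzb":73,"i":32,"ta":67,"yhn":24}]}
After op 5 (replace /ap/3/au 49): {"ap":[{"dim":17,"flg":93,"itn":37,"pmw":73},{"a":89,"p":85,"s":70},[47,94,18],{"au":49,"kbb":40,"w":53},[5,38,0,41]],"fgj":{"ct":[63,89,39,38,95],"j":[41,68,6,97,0],"qz":38},"y":[{"ba":9,"mmt":20,"ql":15},{"iyn":14,"ky":24},{"fzb":73,"i":32,"ta":67,"yhn":24}]}
After op 6 (remove /fgj/ct/2): {"ap":[{"dim":17,"flg":93,"itn":37,"pmw":73},{"a":89,"p":85,"s":70},[47,94,18],{"au":49,"kbb":40,"w":53},[5,38,0,41]],"fgj":{"ct":[63,89,38,95],"j":[41,68,6,97,0],"qz":38},"y":[{"ba":9,"mmt":20,"ql":15},{"iyn":14,"ky":24},{"fzb":73,"i":32,"ta":67,"yhn":24}]}
After op 7 (add /ezd 58): {"ap":[{"dim":17,"flg":93,"itn":37,"pmw":73},{"a":89,"p":85,"s":70},[47,94,18],{"au":49,"kbb":40,"w":53},[5,38,0,41]],"ezd":58,"fgj":{"ct":[63,89,38,95],"j":[41,68,6,97,0],"qz":38},"y":[{"ba":9,"mmt":20,"ql":15},{"iyn":14,"ky":24},{"fzb":73,"i":32,"ta":67,"yhn":24}]}
After op 8 (replace /ap 72): {"ap":72,"ezd":58,"fgj":{"ct":[63,89,38,95],"j":[41,68,6,97,0],"qz":38},"y":[{"ba":9,"mmt":20,"ql":15},{"iyn":14,"ky":24},{"fzb":73,"i":32,"ta":67,"yhn":24}]}
After op 9 (replace /fgj/ct/2 83): {"ap":72,"ezd":58,"fgj":{"ct":[63,89,83,95],"j":[41,68,6,97,0],"qz":38},"y":[{"ba":9,"mmt":20,"ql":15},{"iyn":14,"ky":24},{"fzb":73,"i":32,"ta":67,"yhn":24}]}
Size at path /fgj/ct: 4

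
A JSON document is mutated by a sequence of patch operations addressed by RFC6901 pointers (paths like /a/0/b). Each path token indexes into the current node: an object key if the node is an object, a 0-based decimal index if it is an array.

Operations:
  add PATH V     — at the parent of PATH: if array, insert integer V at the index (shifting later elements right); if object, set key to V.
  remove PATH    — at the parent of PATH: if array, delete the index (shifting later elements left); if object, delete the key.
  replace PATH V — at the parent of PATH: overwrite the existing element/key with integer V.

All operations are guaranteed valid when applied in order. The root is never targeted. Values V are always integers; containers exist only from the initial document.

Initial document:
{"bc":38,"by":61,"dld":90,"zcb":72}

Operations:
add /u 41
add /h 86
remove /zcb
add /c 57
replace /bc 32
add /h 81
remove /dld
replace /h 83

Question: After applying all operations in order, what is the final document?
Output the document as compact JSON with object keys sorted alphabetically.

After op 1 (add /u 41): {"bc":38,"by":61,"dld":90,"u":41,"zcb":72}
After op 2 (add /h 86): {"bc":38,"by":61,"dld":90,"h":86,"u":41,"zcb":72}
After op 3 (remove /zcb): {"bc":38,"by":61,"dld":90,"h":86,"u":41}
After op 4 (add /c 57): {"bc":38,"by":61,"c":57,"dld":90,"h":86,"u":41}
After op 5 (replace /bc 32): {"bc":32,"by":61,"c":57,"dld":90,"h":86,"u":41}
After op 6 (add /h 81): {"bc":32,"by":61,"c":57,"dld":90,"h":81,"u":41}
After op 7 (remove /dld): {"bc":32,"by":61,"c":57,"h":81,"u":41}
After op 8 (replace /h 83): {"bc":32,"by":61,"c":57,"h":83,"u":41}

Answer: {"bc":32,"by":61,"c":57,"h":83,"u":41}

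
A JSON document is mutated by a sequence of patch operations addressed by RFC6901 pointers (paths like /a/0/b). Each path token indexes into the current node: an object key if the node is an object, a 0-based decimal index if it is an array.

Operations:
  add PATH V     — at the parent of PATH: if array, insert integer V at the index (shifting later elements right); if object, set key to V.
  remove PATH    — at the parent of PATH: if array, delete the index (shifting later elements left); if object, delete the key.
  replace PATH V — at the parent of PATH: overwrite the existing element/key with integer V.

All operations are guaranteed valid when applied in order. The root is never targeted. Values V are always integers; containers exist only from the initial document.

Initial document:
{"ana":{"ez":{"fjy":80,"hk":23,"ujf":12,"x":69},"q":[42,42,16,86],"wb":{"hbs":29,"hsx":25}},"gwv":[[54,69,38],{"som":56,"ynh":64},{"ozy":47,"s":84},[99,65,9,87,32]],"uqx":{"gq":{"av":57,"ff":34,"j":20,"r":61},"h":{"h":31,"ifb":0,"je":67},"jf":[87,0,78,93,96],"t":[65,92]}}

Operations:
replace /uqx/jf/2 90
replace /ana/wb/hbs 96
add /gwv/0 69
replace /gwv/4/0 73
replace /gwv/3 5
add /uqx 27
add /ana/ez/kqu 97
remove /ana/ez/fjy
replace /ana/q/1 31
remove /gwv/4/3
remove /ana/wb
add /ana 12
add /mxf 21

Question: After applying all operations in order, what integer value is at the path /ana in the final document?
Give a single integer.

Answer: 12

Derivation:
After op 1 (replace /uqx/jf/2 90): {"ana":{"ez":{"fjy":80,"hk":23,"ujf":12,"x":69},"q":[42,42,16,86],"wb":{"hbs":29,"hsx":25}},"gwv":[[54,69,38],{"som":56,"ynh":64},{"ozy":47,"s":84},[99,65,9,87,32]],"uqx":{"gq":{"av":57,"ff":34,"j":20,"r":61},"h":{"h":31,"ifb":0,"je":67},"jf":[87,0,90,93,96],"t":[65,92]}}
After op 2 (replace /ana/wb/hbs 96): {"ana":{"ez":{"fjy":80,"hk":23,"ujf":12,"x":69},"q":[42,42,16,86],"wb":{"hbs":96,"hsx":25}},"gwv":[[54,69,38],{"som":56,"ynh":64},{"ozy":47,"s":84},[99,65,9,87,32]],"uqx":{"gq":{"av":57,"ff":34,"j":20,"r":61},"h":{"h":31,"ifb":0,"je":67},"jf":[87,0,90,93,96],"t":[65,92]}}
After op 3 (add /gwv/0 69): {"ana":{"ez":{"fjy":80,"hk":23,"ujf":12,"x":69},"q":[42,42,16,86],"wb":{"hbs":96,"hsx":25}},"gwv":[69,[54,69,38],{"som":56,"ynh":64},{"ozy":47,"s":84},[99,65,9,87,32]],"uqx":{"gq":{"av":57,"ff":34,"j":20,"r":61},"h":{"h":31,"ifb":0,"je":67},"jf":[87,0,90,93,96],"t":[65,92]}}
After op 4 (replace /gwv/4/0 73): {"ana":{"ez":{"fjy":80,"hk":23,"ujf":12,"x":69},"q":[42,42,16,86],"wb":{"hbs":96,"hsx":25}},"gwv":[69,[54,69,38],{"som":56,"ynh":64},{"ozy":47,"s":84},[73,65,9,87,32]],"uqx":{"gq":{"av":57,"ff":34,"j":20,"r":61},"h":{"h":31,"ifb":0,"je":67},"jf":[87,0,90,93,96],"t":[65,92]}}
After op 5 (replace /gwv/3 5): {"ana":{"ez":{"fjy":80,"hk":23,"ujf":12,"x":69},"q":[42,42,16,86],"wb":{"hbs":96,"hsx":25}},"gwv":[69,[54,69,38],{"som":56,"ynh":64},5,[73,65,9,87,32]],"uqx":{"gq":{"av":57,"ff":34,"j":20,"r":61},"h":{"h":31,"ifb":0,"je":67},"jf":[87,0,90,93,96],"t":[65,92]}}
After op 6 (add /uqx 27): {"ana":{"ez":{"fjy":80,"hk":23,"ujf":12,"x":69},"q":[42,42,16,86],"wb":{"hbs":96,"hsx":25}},"gwv":[69,[54,69,38],{"som":56,"ynh":64},5,[73,65,9,87,32]],"uqx":27}
After op 7 (add /ana/ez/kqu 97): {"ana":{"ez":{"fjy":80,"hk":23,"kqu":97,"ujf":12,"x":69},"q":[42,42,16,86],"wb":{"hbs":96,"hsx":25}},"gwv":[69,[54,69,38],{"som":56,"ynh":64},5,[73,65,9,87,32]],"uqx":27}
After op 8 (remove /ana/ez/fjy): {"ana":{"ez":{"hk":23,"kqu":97,"ujf":12,"x":69},"q":[42,42,16,86],"wb":{"hbs":96,"hsx":25}},"gwv":[69,[54,69,38],{"som":56,"ynh":64},5,[73,65,9,87,32]],"uqx":27}
After op 9 (replace /ana/q/1 31): {"ana":{"ez":{"hk":23,"kqu":97,"ujf":12,"x":69},"q":[42,31,16,86],"wb":{"hbs":96,"hsx":25}},"gwv":[69,[54,69,38],{"som":56,"ynh":64},5,[73,65,9,87,32]],"uqx":27}
After op 10 (remove /gwv/4/3): {"ana":{"ez":{"hk":23,"kqu":97,"ujf":12,"x":69},"q":[42,31,16,86],"wb":{"hbs":96,"hsx":25}},"gwv":[69,[54,69,38],{"som":56,"ynh":64},5,[73,65,9,32]],"uqx":27}
After op 11 (remove /ana/wb): {"ana":{"ez":{"hk":23,"kqu":97,"ujf":12,"x":69},"q":[42,31,16,86]},"gwv":[69,[54,69,38],{"som":56,"ynh":64},5,[73,65,9,32]],"uqx":27}
After op 12 (add /ana 12): {"ana":12,"gwv":[69,[54,69,38],{"som":56,"ynh":64},5,[73,65,9,32]],"uqx":27}
After op 13 (add /mxf 21): {"ana":12,"gwv":[69,[54,69,38],{"som":56,"ynh":64},5,[73,65,9,32]],"mxf":21,"uqx":27}
Value at /ana: 12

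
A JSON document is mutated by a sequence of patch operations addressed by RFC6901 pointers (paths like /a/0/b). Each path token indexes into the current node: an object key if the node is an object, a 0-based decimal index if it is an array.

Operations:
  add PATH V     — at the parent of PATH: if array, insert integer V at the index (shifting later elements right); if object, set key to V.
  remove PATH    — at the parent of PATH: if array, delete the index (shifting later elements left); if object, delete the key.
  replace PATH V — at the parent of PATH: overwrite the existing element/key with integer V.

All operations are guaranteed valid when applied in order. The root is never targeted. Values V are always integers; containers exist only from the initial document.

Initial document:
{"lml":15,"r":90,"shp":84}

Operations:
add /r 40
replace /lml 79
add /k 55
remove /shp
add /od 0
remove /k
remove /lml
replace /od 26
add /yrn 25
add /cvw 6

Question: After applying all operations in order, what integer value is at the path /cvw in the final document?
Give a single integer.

Answer: 6

Derivation:
After op 1 (add /r 40): {"lml":15,"r":40,"shp":84}
After op 2 (replace /lml 79): {"lml":79,"r":40,"shp":84}
After op 3 (add /k 55): {"k":55,"lml":79,"r":40,"shp":84}
After op 4 (remove /shp): {"k":55,"lml":79,"r":40}
After op 5 (add /od 0): {"k":55,"lml":79,"od":0,"r":40}
After op 6 (remove /k): {"lml":79,"od":0,"r":40}
After op 7 (remove /lml): {"od":0,"r":40}
After op 8 (replace /od 26): {"od":26,"r":40}
After op 9 (add /yrn 25): {"od":26,"r":40,"yrn":25}
After op 10 (add /cvw 6): {"cvw":6,"od":26,"r":40,"yrn":25}
Value at /cvw: 6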